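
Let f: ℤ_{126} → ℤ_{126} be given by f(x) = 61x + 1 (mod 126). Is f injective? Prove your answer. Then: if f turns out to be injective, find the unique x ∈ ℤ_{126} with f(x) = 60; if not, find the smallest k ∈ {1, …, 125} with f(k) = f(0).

65

Recall that f is injective if f(s) = f(t) implies s = t.
If f(s) = f(t), then 61s ≡ 61t (mod 126). Because gcd(61, 126) = 1, we may cancel 61 to get s ≡ t (mod 126).
Thus f is injective.
We now compute 61⁻¹ mod 126 explicitly. Euclid's algorithm: 126 = 2·61 + 4, 61 = 15·4 + 1; back-substituting gives 1 = 31·61 − 15·126, so 61⁻¹ ≡ 31 (mod 126).
Since f is injective, we compute f⁻¹(60): solve 61x + 1 ≡ 60 (mod 126), i.e. 61x ≡ 59 (mod 126).
Multiplying by 61⁻¹ = 31 gives x ≡ 31·59 = 1829 = 14·126 + 65 ≡ 65 (mod 126).
Check: f(65) = 61·65 + 1 = 3966 = 31·126 + 60 ≡ 60 (mod 126).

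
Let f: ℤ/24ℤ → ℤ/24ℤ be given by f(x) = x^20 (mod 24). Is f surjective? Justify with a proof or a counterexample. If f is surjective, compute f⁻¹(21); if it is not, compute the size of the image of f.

4

f(2): Repeated squaring mod 24: 2^1 ≡ 2, 2^2 ≡ 2² = 4, 2^4 ≡ 4² = 16, 2^8 ≡ 16² = 256 ≡ 16, 2^16 ≡ 16² = 256 ≡ 16. Since 20 = 16 + 4, 2^20 ≡ 16·16: 16·16 = 256 ≡ 16. So 2^20 ≡ 16 (mod 24).
f(4): Repeated squaring mod 24: 4^1 ≡ 4, 4^2 ≡ 4² = 16, 4^4 ≡ 16² = 256 ≡ 16, 4^8 ≡ 16² = 256 ≡ 16, 4^16 ≡ 16² = 256 ≡ 16. Since 20 = 16 + 4, 4^20 ≡ 16·16: 16·16 = 256 ≡ 16. So 4^20 ≡ 16 (mod 24).
So f(2) = f(4) = 16 while 2 ≠ 4, thus f is not injective.
A non-injective map from the 24-element set ℤ/24ℤ to itself takes at most 23 distinct values, so it cannot be surjective. Hence f is not surjective.
Since f is not surjective, we determine |image(f)|. Computing x^20 mod 24 for each x (by repeated squaring, reducing mod 24 at every step), the values f(0), f(1), …, f(23) are: 0, 1, 16, 9, 16, 1, 0, 1, 16, 9, 16, 1, 0, 1, 16, 9, 16, 1, 0, 1, 16, 9, 16, 1.
The distinct values are {0, 1, 9, 16}; there are 4 of them.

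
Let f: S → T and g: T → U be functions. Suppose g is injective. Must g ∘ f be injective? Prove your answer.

not injective

No. Take S = {0, 1}, T = U = {0, 1, 2, 3, 4, 5}, f(0) = f(1) = 0, and g = identity (injective).
Then (g ∘ f)(0) = (g ∘ f)(1) = 0 with 0 ≠ 1, so g ∘ f is not injective.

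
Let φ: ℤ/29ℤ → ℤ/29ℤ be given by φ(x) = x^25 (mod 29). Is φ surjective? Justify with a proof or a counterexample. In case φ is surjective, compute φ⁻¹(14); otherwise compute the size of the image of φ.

Since 29 is prime, the nonzero elements of ℤ/29ℤ form a cyclic group of order 28.
As gcd(25, 28) = 1, raising to the 25th power is a bijection on this group: if s^25 ≡ t^25 then (st^{−1})^25 = 1, and the only element of order dividing gcd(25, 28) = 1 is 1, so s = t.
With φ(0) = 0 this makes φ injective on all of ℤ/29ℤ, hence bijective (finite equal-size domain and codomain). In particular φ is surjective.
Since φ is surjective, we find the preimage of 14. The inverse of x ↦ x^25 on (ℤ/29ℤ)^× is x ↦ x^9, because 25·9 = 225 = 8·28 + 1 ≡ 1 (mod 28) and x^{28} = 1 for x ≠ 0 (Fermat). So φ⁻¹(14) = 14^9 mod 29.
Repeated squaring mod 29: 14^1 ≡ 14, 14^2 ≡ 14² = 196 ≡ 22, 14^4 ≡ 22² = 484 ≡ 20, 14^8 ≡ 20² = 400 ≡ 23. Since 9 = 8 + 1, 14^9 ≡ 23·14: 23·14 = 322 ≡ 3. So 14^9 ≡ 3 (mod 29).
Hence φ⁻¹(14) = 3.

3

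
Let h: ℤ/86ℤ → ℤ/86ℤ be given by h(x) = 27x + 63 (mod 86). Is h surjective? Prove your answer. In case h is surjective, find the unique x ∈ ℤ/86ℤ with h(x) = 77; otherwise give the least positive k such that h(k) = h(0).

Since gcd(27, 86) = 1, 27 is invertible modulo 86. Euclid's algorithm: 86 = 3·27 + 5, 27 = 5·5 + 2, 5 = 2·2 + 1; back-substituting gives 1 = 51·27 − 16·86, so 27⁻¹ ≡ 51 (mod 86).
Then y ↦ 51(y − 63) is a two-sided inverse to h, so every y ∈ ℤ/86ℤ has a preimage.
Hence h is surjective.
Since h is surjective, we compute h⁻¹(77): solve 27x + 63 ≡ 77 (mod 86), i.e. 27x ≡ 14 (mod 86).
Multiplying by 27⁻¹ = 51 gives x ≡ 51·14 = 714 = 8·86 + 26 ≡ 26 (mod 86).
Check: h(26) = 27·26 + 63 = 765 = 8·86 + 77 ≡ 77 (mod 86).

26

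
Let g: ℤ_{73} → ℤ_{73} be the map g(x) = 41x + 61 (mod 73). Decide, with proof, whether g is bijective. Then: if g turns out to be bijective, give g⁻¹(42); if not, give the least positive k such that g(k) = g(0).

12

Recall that injectivity means: for all a, b in the domain, g(a) = g(b) implies a = b.
If g(a) = g(b), then 41a ≡ 41b (mod 73). Because gcd(41, 73) = 1, we may cancel 41 to get a ≡ b (mod 73).
We now compute 41⁻¹ mod 73 explicitly. Euclid's algorithm: 73 = 1·41 + 32, 41 = 1·32 + 9, 32 = 3·9 + 5, 9 = 1·5 + 4, 5 = 1·4 + 1; back-substituting gives 1 = 57·41 − 32·73, so 41⁻¹ ≡ 57 (mod 73).
For any y ∈ ℤ_{73}, x = 57(y − 61) mod 73 satisfies g(x) = 41·57(y − 61) + 61 ≡ y (since 41·57 ≡ 1 mod 73). So every y has a preimage.
So g is bijective.
Since g is bijective, we find g⁻¹(42): we need 41x ≡ 42 − 61 ≡ 54 (mod 73). Using 41⁻¹ = 57: x ≡ 57·54 = 3078 = 42·73 + 12, so x = 12.
Check: g(12) = 41·12 + 61 = 553 = 7·73 + 42 ≡ 42 (mod 73).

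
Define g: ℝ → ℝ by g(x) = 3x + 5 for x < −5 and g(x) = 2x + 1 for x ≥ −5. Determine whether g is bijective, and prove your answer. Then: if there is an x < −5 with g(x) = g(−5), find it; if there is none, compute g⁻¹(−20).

-25/3

Both pieces are strictly increasing (slopes 3 and 2), so each is injective on its own interval.
The left piece maps (−∞, −5) onto (−∞, −10); the right piece maps [−5, ∞) onto [−9, ∞).
The images leave a gap (−10 has no preimage), so g is not surjective, hence not bijective.
Because the two images are disjoint, no x < −5 has g(x) = g(−5), so we compute g⁻¹(−20): −20 lies in (−∞, −10), so solve 3x + 5 = −20: x = (−20 − 5)/3 = −25/3.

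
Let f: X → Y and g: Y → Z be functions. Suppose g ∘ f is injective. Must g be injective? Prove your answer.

No. Take X = {0, 1}, Y = {0, 1, 2, 3, 4}, Z = {0, 1, 2, 3, 4}, f(a) = a for each a ∈ X, and g(b) = 3 if b ∈ {3, 4} else g(b) = b.
Then g ∘ f = f is injective (X ⊂ Y and f is the inclusion), but g(3) = g(4) = 3 with 3 ≠ 4, so g is not injective.

not injective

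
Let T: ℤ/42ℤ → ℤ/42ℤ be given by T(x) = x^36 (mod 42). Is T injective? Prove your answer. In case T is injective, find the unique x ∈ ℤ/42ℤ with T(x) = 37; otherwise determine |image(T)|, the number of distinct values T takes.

8

T(2): Repeated squaring mod 42: 2^1 ≡ 2, 2^2 ≡ 2² = 4, 2^4 ≡ 4² = 16, 2^8 ≡ 16² = 256 ≡ 4, 2^16 ≡ 4² = 16, 2^32 ≡ 16² = 256 ≡ 4. Since 36 = 32 + 4, 2^36 ≡ 4·16: 4·16 = 64 ≡ 22. So 2^36 ≡ 22 (mod 42).
T(4): Repeated squaring mod 42: 4^1 ≡ 4, 4^2 ≡ 4² = 16, 4^4 ≡ 16² = 256 ≡ 4, 4^8 ≡ 4² = 16, 4^16 ≡ 16² = 256 ≡ 4, 4^32 ≡ 4² = 16. Since 36 = 32 + 4, 4^36 ≡ 16·4: 16·4 = 64 ≡ 22. So 4^36 ≡ 22 (mod 42).
So T(2) = T(4) = 22 while 2 ≠ 4, so T is not injective.
Since T is not injective, we determine |image(T)|. Computing x^36 mod 42 for each x (by repeated squaring, reducing mod 42 at every step), the values T(0), T(1), …, T(41) are: 0, 1, 22, 15, 22, 1, 36, 7, 22, 15, 22, 1, 36, 1, 28, 15, 22, 1, 36, 1, 22, 21, 22, 1, 36, 1, 22, 15, 28, 1, 36, 1, 22, 15, 22, 7, 36, 1, 22, 15, 22, 1.
The distinct values are {0, 1, 7, 15, 21, 22, 28, 36}; there are 8 of them.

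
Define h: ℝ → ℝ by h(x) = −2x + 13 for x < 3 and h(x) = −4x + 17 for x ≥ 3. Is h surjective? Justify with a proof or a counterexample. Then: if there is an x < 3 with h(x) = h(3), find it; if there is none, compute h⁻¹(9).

2

Both pieces are strictly decreasing (slopes −2 and −4), so each is injective on its own interval.
The left piece maps (−∞, 3) onto (7, ∞); the right piece maps [3, ∞) onto (−∞, 5].
The union (7, ∞) ∪ (−∞, 5] omits the interval between 7 and 5; in particular 7 has no preimage. So h is not surjective.
Because the two images are disjoint, no x < 3 has h(x) = h(3), so we compute h⁻¹(9): 9 lies in (7, ∞), so solve −2x + 13 = 9: x = (9 − 13)/(−2) = 2.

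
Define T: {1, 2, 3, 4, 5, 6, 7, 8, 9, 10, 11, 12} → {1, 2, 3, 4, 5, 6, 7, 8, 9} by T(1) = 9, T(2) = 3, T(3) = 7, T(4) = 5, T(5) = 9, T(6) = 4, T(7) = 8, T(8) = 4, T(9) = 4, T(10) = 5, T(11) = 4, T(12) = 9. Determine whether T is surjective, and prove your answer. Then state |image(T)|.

No element maps to 1, so T is not surjective.
The image of T is {3, 4, 5, 7, 8, 9}, which has 6 elements.

6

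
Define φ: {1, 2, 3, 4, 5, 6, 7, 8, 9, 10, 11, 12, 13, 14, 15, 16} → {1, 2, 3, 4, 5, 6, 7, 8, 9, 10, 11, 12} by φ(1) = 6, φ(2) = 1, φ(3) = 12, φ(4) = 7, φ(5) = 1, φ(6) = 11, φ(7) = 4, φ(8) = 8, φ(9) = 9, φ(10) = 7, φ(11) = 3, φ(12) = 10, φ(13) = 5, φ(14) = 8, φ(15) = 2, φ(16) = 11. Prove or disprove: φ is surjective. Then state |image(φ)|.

12

Every element of the codomain has a preimage: 1 = φ(2), 2 = φ(15), 3 = φ(11), 4 = φ(7), 5 = φ(13), 6 = φ(1), 7 = φ(4), 8 = φ(8), 9 = φ(9), 10 = φ(12), 11 = φ(6), 12 = φ(3).
Hence φ is surjective.
The image of φ is {1, 2, 3, 4, 5, 6, 7, 8, 9, 10, 11, 12}, which has 12 elements.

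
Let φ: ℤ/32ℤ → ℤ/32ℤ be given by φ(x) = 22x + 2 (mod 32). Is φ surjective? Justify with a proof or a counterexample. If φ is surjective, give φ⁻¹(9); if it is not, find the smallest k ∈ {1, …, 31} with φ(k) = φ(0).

16

Recall that φ is surjective if every y in the codomain equals φ(x) for some x in the domain.
Since gcd(22, 32) = 2, we have 22x ≡ 0 (mod 2) for all x, so φ(x) ≡ 0 (mod 2).
But 1 ≢ 0 (mod 2), so 1 ∈ ℤ/32ℤ has no preimage. Hence φ is not surjective.
Since φ is not surjective, we find the least positive k with φ(k) = φ(0): this means 22k ≡ 0 (mod 32), i.e. 32 ∣ 22k. Since gcd(22, 32) = 2, dividing through by 2 this holds exactly when 16 ∣ 11k, and as gcd(11, 16) = 1, exactly when 16 ∣ k.
The smallest positive such k is 16.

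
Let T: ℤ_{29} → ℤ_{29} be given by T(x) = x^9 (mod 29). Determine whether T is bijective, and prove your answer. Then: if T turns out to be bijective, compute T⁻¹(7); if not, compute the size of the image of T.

Since 29 is prime, the nonzero elements of ℤ_{29} form a cyclic group of order 28.
As gcd(9, 28) = 1, raising to the 9th power is a bijection on this group: if a^9 ≡ b^9 then (ab^{−1})^9 = 1, and the only element of order dividing gcd(9, 28) = 1 is 1, so a = b.
With T(0) = 0 this makes T injective on all of ℤ_{29}, hence bijective (finite equal-size domain and codomain). In particular T is bijective.
Since T is bijective, we find the preimage of 7. The inverse of x ↦ x^9 on (ℤ_{29})^× is x ↦ x^25, because 9·25 = 225 = 8·28 + 1 ≡ 1 (mod 28) and x^{28} = 1 for x ≠ 0 (Fermat). So T⁻¹(7) = 7^25 mod 29.
Repeated squaring mod 29: 7^1 ≡ 7, 7^2 ≡ 7² = 49 ≡ 20, 7^4 ≡ 20² = 400 ≡ 23, 7^8 ≡ 23² = 529 ≡ 7, 7^16 ≡ 7² = 49 ≡ 20. Since 25 = 16 + 8 + 1, 7^25 ≡ 20·7·7: 20·7 = 140 ≡ 24, then 24·7 = 168 ≡ 23. So 7^25 ≡ 23 (mod 29).
Hence T⁻¹(7) = 23.

23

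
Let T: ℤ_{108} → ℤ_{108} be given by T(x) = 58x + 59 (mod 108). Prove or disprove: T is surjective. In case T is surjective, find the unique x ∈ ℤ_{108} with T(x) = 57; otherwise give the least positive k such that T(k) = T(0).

Since gcd(58, 108) = 2, we have 58x ≡ 0 (mod 2) for all x, so T(x) ≡ 1 (mod 2).
But 0 ≢ 1 (mod 2), so 0 ∈ ℤ_{108} has no preimage. Therefore T is not surjective.
Since T is not surjective, we find the least positive k with T(k) = T(0): this means 58k ≡ 0 (mod 108), i.e. 108 ∣ 58k. Since gcd(58, 108) = 2, dividing through by 2 this holds exactly when 54 ∣ 29k, and as gcd(29, 54) = 1, exactly when 54 ∣ k.
The smallest positive such k is 54.

54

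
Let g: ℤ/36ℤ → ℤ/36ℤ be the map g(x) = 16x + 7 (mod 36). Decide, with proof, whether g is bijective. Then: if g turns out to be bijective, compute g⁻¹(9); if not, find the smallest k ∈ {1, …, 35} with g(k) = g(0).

9

We have gcd(16, 36) = 4 > 1. Taking u = 0 and v = 9: g(0) = 7 and g(9) = 16·9 + 7 = 151 ≡ 7 (mod 36).
So g(0) = g(9) while 0 ≠ 9, thus g is not injective, hence not bijective.
Since g is not bijective, we find the least positive k with g(k) = g(0): this means 16k ≡ 0 (mod 36), i.e. 36 ∣ 16k. Since gcd(16, 36) = 4, dividing through by 4 this holds exactly when 9 ∣ 4k, and as gcd(4, 9) = 1, exactly when 9 ∣ k.
The smallest positive such k is 9.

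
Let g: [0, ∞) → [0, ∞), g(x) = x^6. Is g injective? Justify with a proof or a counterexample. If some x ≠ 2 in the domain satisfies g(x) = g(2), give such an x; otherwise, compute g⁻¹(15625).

On [0, ∞), x ↦ x^6 is strictly increasing, so g(s) = g(t) forces s = t. So g is injective.
Since x ↦ x^6 is strictly increasing on [0, ∞), it is injective there, so no x ≠ 2 in the domain has g(x) = g(2). We therefore compute g⁻¹(15625) = 15625^{1/6} = 5 (indeed 5^6 = 15625).

5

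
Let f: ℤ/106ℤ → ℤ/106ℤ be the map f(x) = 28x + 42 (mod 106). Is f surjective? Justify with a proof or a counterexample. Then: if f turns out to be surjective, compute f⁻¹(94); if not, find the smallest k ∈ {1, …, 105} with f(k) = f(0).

53

Since gcd(28, 106) = 2, we have 28x ≡ 0 (mod 2) for all x, so f(x) ≡ 0 (mod 2).
But 1 ≢ 0 (mod 2), so 1 ∈ ℤ/106ℤ has no preimage. Hence f is not surjective.
Since f is not surjective, we find the least positive k with f(k) = f(0): this means 28k ≡ 0 (mod 106), i.e. 106 ∣ 28k. Since gcd(28, 106) = 2, dividing through by 2 this holds exactly when 53 ∣ 14k, and as gcd(14, 53) = 1, exactly when 53 ∣ k.
The smallest positive such k is 53.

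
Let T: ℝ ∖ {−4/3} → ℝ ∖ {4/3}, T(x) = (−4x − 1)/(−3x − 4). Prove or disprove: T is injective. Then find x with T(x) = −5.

-21/19

Suppose T(u) = T(v). Cross-multiplying: (−4u − 1)(−3v − 4) = (−4v − 1)(−3u − 4).
Expanding both sides and cancelling the symmetric terms leaves 13·(u − v) = 0. Since 13 ≠ 0, u = v. Thus T is injective.
Solving T(x) = −5: cross-multiplying gives −4x − 1 = −5(−3x − 4), which rearranges to −19x = 21, so x = −21/19.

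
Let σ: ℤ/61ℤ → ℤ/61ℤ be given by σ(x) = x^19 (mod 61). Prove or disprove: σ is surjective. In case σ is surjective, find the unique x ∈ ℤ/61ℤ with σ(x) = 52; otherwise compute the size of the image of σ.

Since 61 is prime, the nonzero elements of ℤ/61ℤ form a cyclic group of order 60.
As gcd(19, 60) = 1, raising to the 19th power is a bijection on this group: if x_1^19 ≡ x_2^19 then (x_1x_2^{−1})^19 = 1, and the only element of order dividing gcd(19, 60) = 1 is 1, so x_1 = x_2.
With σ(0) = 0 this makes σ injective on all of ℤ/61ℤ, hence bijective (finite equal-size domain and codomain). In particular σ is surjective.
Since σ is surjective, we find the preimage of 52. The inverse of x ↦ x^19 on (ℤ/61ℤ)^× is x ↦ x^19, because 19·19 = 361 = 6·60 + 1 ≡ 1 (mod 60) and x^{60} = 1 for x ≠ 0 (Fermat). So σ⁻¹(52) = 52^19 mod 61.
Repeated squaring mod 61: 52^1 ≡ 52, 52^2 ≡ 52² = 2704 ≡ 20, 52^4 ≡ 20² = 400 ≡ 34, 52^8 ≡ 34² = 1156 ≡ 58, 52^16 ≡ 58² = 3364 ≡ 9. Since 19 = 16 + 2 + 1, 52^19 ≡ 9·20·52: 9·20 = 180 ≡ 58, then 58·52 = 3016 ≡ 27. So 52^19 ≡ 27 (mod 61).
Hence σ⁻¹(52) = 27.

27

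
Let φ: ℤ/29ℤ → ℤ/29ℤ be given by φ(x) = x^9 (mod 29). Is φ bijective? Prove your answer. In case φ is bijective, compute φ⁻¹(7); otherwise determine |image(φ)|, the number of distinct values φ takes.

23

Since 29 is prime, the nonzero elements of ℤ/29ℤ form a cyclic group of order 28.
As gcd(9, 28) = 1, raising to the 9th power is a bijection on this group: if s^9 ≡ t^9 then (st^{−1})^9 = 1, and the only element of order dividing gcd(9, 28) = 1 is 1, so s = t.
With φ(0) = 0 this makes φ injective on all of ℤ/29ℤ, hence bijective (finite equal-size domain and codomain). In particular φ is bijective.
Since φ is bijective, we find the preimage of 7. The inverse of x ↦ x^9 on (ℤ/29ℤ)^× is x ↦ x^25, because 9·25 = 225 = 8·28 + 1 ≡ 1 (mod 28) and x^{28} = 1 for x ≠ 0 (Fermat). So φ⁻¹(7) = 7^25 mod 29.
Repeated squaring mod 29: 7^1 ≡ 7, 7^2 ≡ 7² = 49 ≡ 20, 7^4 ≡ 20² = 400 ≡ 23, 7^8 ≡ 23² = 529 ≡ 7, 7^16 ≡ 7² = 49 ≡ 20. Since 25 = 16 + 8 + 1, 7^25 ≡ 20·7·7: 20·7 = 140 ≡ 24, then 24·7 = 168 ≡ 23. So 7^25 ≡ 23 (mod 29).
Hence φ⁻¹(7) = 23.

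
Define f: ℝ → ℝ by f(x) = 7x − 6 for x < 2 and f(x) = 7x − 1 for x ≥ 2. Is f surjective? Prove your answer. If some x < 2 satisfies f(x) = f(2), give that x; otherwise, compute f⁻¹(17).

18/7

Both pieces are strictly increasing (slopes 7 and 7), so each is injective on its own interval.
The left piece maps (−∞, 2) onto (−∞, 8); the right piece maps [2, ∞) onto [13, ∞).
The union (−∞, 8) ∪ [13, ∞) omits the interval between 8 and 13; in particular 8 has no preimage. So f is not surjective.
Because the two images are disjoint, no x < 2 has f(x) = f(2), so we compute f⁻¹(17): 17 lies in [13, ∞), so solve 7x − 1 = 17: x = (17 + 1)/7 = 18/7.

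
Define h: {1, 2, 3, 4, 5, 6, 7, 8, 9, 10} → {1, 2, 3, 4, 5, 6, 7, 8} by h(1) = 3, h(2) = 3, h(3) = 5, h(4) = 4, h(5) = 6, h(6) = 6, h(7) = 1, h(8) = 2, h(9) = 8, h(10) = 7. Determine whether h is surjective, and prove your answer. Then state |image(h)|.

Every element of the codomain has a preimage: 1 = h(7), 2 = h(8), 3 = h(1), 4 = h(4), 5 = h(3), 6 = h(5), 7 = h(10), 8 = h(9).
So h is surjective.
The image of h is {1, 2, 3, 4, 5, 6, 7, 8}, which has 8 elements.

8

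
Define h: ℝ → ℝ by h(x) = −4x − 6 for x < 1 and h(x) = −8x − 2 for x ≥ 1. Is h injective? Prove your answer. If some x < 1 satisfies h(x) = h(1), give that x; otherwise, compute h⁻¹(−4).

Both pieces are strictly decreasing (slopes −4 and −8), so each is injective on its own interval.
The left piece maps (−∞, 1) onto (−10, ∞); the right piece maps [1, ∞) onto (−∞, −10].
These images are disjoint, so no value is attained by both pieces. Thus h is injective.
Because the two images are disjoint, no x < 1 has h(x) = h(1), so we compute h⁻¹(−4): −4 lies in (−10, ∞), so solve −4x − 6 = −4: x = (−4 + 6)/(−4) = −1/2.

-1/2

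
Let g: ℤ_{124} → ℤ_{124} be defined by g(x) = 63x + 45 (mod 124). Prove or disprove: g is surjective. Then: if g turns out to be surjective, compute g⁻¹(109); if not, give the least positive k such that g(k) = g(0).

By definition, g is surjective if every y in the codomain equals g(x) for some x in the domain.
Since gcd(63, 124) = 1, 63 is invertible modulo 124. Euclid's algorithm: 124 = 1·63 + 61, 63 = 1·61 + 2, 61 = 30·2 + 1; back-substituting gives 1 = 63·63 − 32·124, so 63⁻¹ ≡ 63 (mod 124).
Then y ↦ 63(y − 45) is a two-sided inverse to g, so every y ∈ ℤ_{124} has a preimage.
Hence g is surjective.
Since g is surjective, we find g⁻¹(109): we need 63x ≡ 109 − 45 ≡ 64 (mod 124). Using 63⁻¹ = 63: x ≡ 63·64 = 4032 = 32·124 + 64, so x = 64.
Check: g(64) = 63·64 + 45 = 4077 = 32·124 + 109 ≡ 109 (mod 124).

64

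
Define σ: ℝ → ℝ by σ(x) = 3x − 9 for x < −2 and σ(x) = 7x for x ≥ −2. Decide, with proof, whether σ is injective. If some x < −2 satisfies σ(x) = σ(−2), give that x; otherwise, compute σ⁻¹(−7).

-1

Both pieces are strictly increasing (slopes 3 and 7), so each is injective on its own interval.
The left piece maps (−∞, −2) onto (−∞, −15); the right piece maps [−2, ∞) onto [−14, ∞).
These images are disjoint, so no value is attained by both pieces. Hence σ is injective.
Because the two images are disjoint, no x < −2 has σ(x) = σ(−2), so we compute σ⁻¹(−7): −7 lies in [−14, ∞), so solve 7x = −7: x = (−7 − 0)/7 = −1.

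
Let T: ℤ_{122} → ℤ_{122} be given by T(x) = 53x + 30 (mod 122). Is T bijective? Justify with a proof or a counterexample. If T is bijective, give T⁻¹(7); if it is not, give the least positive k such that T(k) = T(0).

If T(u) = T(v), then 53u ≡ 53v (mod 122). Because gcd(53, 122) = 1, we may cancel 53 to get u ≡ v (mod 122).
We now compute 53⁻¹ mod 122 explicitly. Euclid's algorithm: 122 = 2·53 + 16, 53 = 3·16 + 5, 16 = 3·5 + 1; back-substituting gives 1 = 99·53 − 43·122, so 53⁻¹ ≡ 99 (mod 122).
For any y ∈ ℤ_{122}, x = 99(y − 30) mod 122 satisfies T(x) = 53·99(y − 30) + 30 ≡ y (since 53·99 ≡ 1 mod 122). So every y has a preimage.
Hence T is bijective.
Since T is bijective, we compute T⁻¹(7): solve 53x + 30 ≡ 7 (mod 122), i.e. 53x ≡ 99 (mod 122).
Multiplying by 53⁻¹ = 99 gives x ≡ 99·99 = 9801 = 80·122 + 41 ≡ 41 (mod 122).
Check: T(41) = 53·41 + 30 = 2203 = 18·122 + 7 ≡ 7 (mod 122).

41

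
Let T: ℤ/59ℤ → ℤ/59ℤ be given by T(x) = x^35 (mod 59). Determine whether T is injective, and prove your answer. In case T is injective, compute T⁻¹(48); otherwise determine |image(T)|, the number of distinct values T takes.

19

Since 59 is prime, the nonzero elements of ℤ/59ℤ form a cyclic group of order 58.
As gcd(35, 58) = 1, raising to the 35th power is a bijection on this group: if x_1^35 ≡ x_2^35 then (x_1x_2^{−1})^35 = 1, and the only element of order dividing gcd(35, 58) = 1 is 1, so x_1 = x_2.
With T(0) = 0 this makes T injective on all of ℤ/59ℤ, hence bijective (finite equal-size domain and codomain). In particular T is injective.
Since T is injective, we find the preimage of 48. The inverse of x ↦ x^35 on (ℤ/59ℤ)^× is x ↦ x^5, because 35·5 = 175 = 3·58 + 1 ≡ 1 (mod 58) and x^{58} = 1 for x ≠ 0 (Fermat). So T⁻¹(48) = 48^5 mod 59.
Repeated squaring mod 59: 48^1 ≡ 48, 48^2 ≡ 48² = 2304 ≡ 3, 48^4 ≡ 3² = 9. Since 5 = 4 + 1, 48^5 ≡ 9·48: 9·48 = 432 ≡ 19. So 48^5 ≡ 19 (mod 59).
Hence T⁻¹(48) = 19.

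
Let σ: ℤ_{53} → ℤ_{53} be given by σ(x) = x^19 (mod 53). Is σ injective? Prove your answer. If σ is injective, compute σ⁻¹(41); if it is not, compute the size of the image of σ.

51

Since 53 is prime, the nonzero elements of ℤ_{53} form a cyclic group of order 52.
As gcd(19, 52) = 1, raising to the 19th power is a bijection on this group: if a^19 ≡ b^19 then (ab^{−1})^19 = 1, and the only element of order dividing gcd(19, 52) = 1 is 1, so a = b.
With σ(0) = 0 this makes σ injective on all of ℤ_{53}, hence bijective (finite equal-size domain and codomain). In particular σ is injective.
Since σ is injective, we find the preimage of 41. The inverse of x ↦ x^19 on (ℤ_{53})^× is x ↦ x^11, because 19·11 = 209 = 4·52 + 1 ≡ 1 (mod 52) and x^{52} = 1 for x ≠ 0 (Fermat). So σ⁻¹(41) = 41^11 mod 53.
Repeated squaring mod 53: 41^1 ≡ 41, 41^2 ≡ 41² = 1681 ≡ 38, 41^4 ≡ 38² = 1444 ≡ 13, 41^8 ≡ 13² = 169 ≡ 10. Since 11 = 8 + 2 + 1, 41^11 ≡ 10·38·41: 10·38 = 380 ≡ 9, then 9·41 = 369 ≡ 51. So 41^11 ≡ 51 (mod 53).
Hence σ⁻¹(41) = 51.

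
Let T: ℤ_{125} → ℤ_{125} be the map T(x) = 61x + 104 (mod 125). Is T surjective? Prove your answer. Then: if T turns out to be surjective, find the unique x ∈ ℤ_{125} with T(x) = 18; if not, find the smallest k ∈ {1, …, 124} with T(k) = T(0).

99

By definition, T is surjective if every y in the codomain equals T(x) for some x in the domain.
Since gcd(61, 125) = 1, 61 is invertible modulo 125. Euclid's algorithm: 125 = 2·61 + 3, 61 = 20·3 + 1; back-substituting gives 1 = 41·61 − 20·125, so 61⁻¹ ≡ 41 (mod 125).
Then y ↦ 41(y − 104) is a two-sided inverse to T, so every y ∈ ℤ_{125} has a preimage.
Thus T is surjective.
Since T is surjective, we find T⁻¹(18): we need 61x ≡ 18 − 104 ≡ 39 (mod 125). Using 61⁻¹ = 41: x ≡ 41·39 = 1599 = 12·125 + 99, so x = 99.
Check: T(99) = 61·99 + 104 = 6143 = 49·125 + 18 ≡ 18 (mod 125).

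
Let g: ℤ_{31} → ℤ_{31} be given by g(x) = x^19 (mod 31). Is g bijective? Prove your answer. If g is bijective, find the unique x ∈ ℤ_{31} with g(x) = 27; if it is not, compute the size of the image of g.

Since 31 is prime, the nonzero elements of ℤ_{31} form a cyclic group of order 30.
As gcd(19, 30) = 1, raising to the 19th power is a bijection on this group: if u^19 ≡ v^19 then (uv^{−1})^19 = 1, and the only element of order dividing gcd(19, 30) = 1 is 1, so u = v.
With g(0) = 0 this makes g injective on all of ℤ_{31}, hence bijective (finite equal-size domain and codomain). In particular g is bijective.
Since g is bijective, we find the preimage of 27. The inverse of x ↦ x^19 on (ℤ_{31})^× is x ↦ x^19, because 19·19 = 361 = 12·30 + 1 ≡ 1 (mod 30) and x^{30} = 1 for x ≠ 0 (Fermat). So g⁻¹(27) = 27^19 mod 31.
Repeated squaring mod 31: 27^1 ≡ 27, 27^2 ≡ 27² = 729 ≡ 16, 27^4 ≡ 16² = 256 ≡ 8, 27^8 ≡ 8² = 64 ≡ 2, 27^16 ≡ 2² = 4. Since 19 = 16 + 2 + 1, 27^19 ≡ 4·16·27: 4·16 = 64 ≡ 2, then 2·27 = 54 ≡ 23. So 27^19 ≡ 23 (mod 31).
Hence g⁻¹(27) = 23.

23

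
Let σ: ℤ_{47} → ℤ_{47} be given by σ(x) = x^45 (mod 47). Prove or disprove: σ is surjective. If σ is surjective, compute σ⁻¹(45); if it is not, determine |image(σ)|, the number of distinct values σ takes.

23

Since 47 is prime, the nonzero elements of ℤ_{47} form a cyclic group of order 46.
As gcd(45, 46) = 1, raising to the 45th power is a bijection on this group: if s^45 ≡ t^45 then (st^{−1})^45 = 1, and the only element of order dividing gcd(45, 46) = 1 is 1, so s = t.
With σ(0) = 0 this makes σ injective on all of ℤ_{47}, hence bijective (finite equal-size domain and codomain). In particular σ is surjective.
Since σ is surjective, we find the preimage of 45. The inverse of x ↦ x^45 on (ℤ_{47})^× is x ↦ x^45, because 45·45 = 2025 = 44·46 + 1 ≡ 1 (mod 46) and x^{46} = 1 for x ≠ 0 (Fermat). So σ⁻¹(45) = 45^45 mod 47.
Repeated squaring mod 47: 45^1 ≡ 45, 45^2 ≡ 45² = 2025 ≡ 4, 45^4 ≡ 4² = 16, 45^8 ≡ 16² = 256 ≡ 21, 45^16 ≡ 21² = 441 ≡ 18, 45^32 ≡ 18² = 324 ≡ 42. Since 45 = 32 + 8 + 4 + 1, 45^45 ≡ 42·21·16·45: 42·21 = 882 ≡ 36, then 36·16 = 576 ≡ 12, then 12·45 = 540 ≡ 23. So 45^45 ≡ 23 (mod 47).
Hence σ⁻¹(45) = 23.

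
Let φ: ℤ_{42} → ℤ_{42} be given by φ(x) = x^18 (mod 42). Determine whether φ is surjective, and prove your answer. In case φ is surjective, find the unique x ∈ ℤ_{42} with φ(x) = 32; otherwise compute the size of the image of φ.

8

φ(2): Repeated squaring mod 42: 2^1 ≡ 2, 2^2 ≡ 2² = 4, 2^4 ≡ 4² = 16, 2^8 ≡ 16² = 256 ≡ 4, 2^16 ≡ 4² = 16. Since 18 = 16 + 2, 2^18 ≡ 16·4: 16·4 = 64 ≡ 22. So 2^18 ≡ 22 (mod 42).
φ(4): Repeated squaring mod 42: 4^1 ≡ 4, 4^2 ≡ 4² = 16, 4^4 ≡ 16² = 256 ≡ 4, 4^8 ≡ 4² = 16, 4^16 ≡ 16² = 256 ≡ 4. Since 18 = 16 + 2, 4^18 ≡ 4·16: 4·16 = 64 ≡ 22. So 4^18 ≡ 22 (mod 42).
So φ(2) = φ(4) = 22 while 2 ≠ 4, so φ is not injective.
A non-injective map from the 42-element set ℤ_{42} to itself takes at most 41 distinct values, so it cannot be surjective. So φ is not surjective.
Since φ is not surjective, we determine |image(φ)|. Computing x^18 mod 42 for each x (by repeated squaring, reducing mod 42 at every step), the values φ(0), φ(1), …, φ(41) are: 0, 1, 22, 15, 22, 1, 36, 7, 22, 15, 22, 1, 36, 1, 28, 15, 22, 1, 36, 1, 22, 21, 22, 1, 36, 1, 22, 15, 28, 1, 36, 1, 22, 15, 22, 7, 36, 1, 22, 15, 22, 1.
The distinct values are {0, 1, 7, 15, 21, 22, 28, 36}; there are 8 of them.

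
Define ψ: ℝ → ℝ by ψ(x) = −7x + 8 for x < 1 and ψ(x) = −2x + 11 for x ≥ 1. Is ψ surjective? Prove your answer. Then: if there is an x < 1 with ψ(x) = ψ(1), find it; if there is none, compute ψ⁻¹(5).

Both pieces are strictly decreasing (slopes −7 and −2), so each is injective on its own interval.
The left piece maps (−∞, 1) onto (1, ∞); the right piece maps [1, ∞) onto (−∞, 9].
The union (1, ∞) ∪ (−∞, 9] covers ℝ, so ψ is surjective.
For the follow-up: the images overlap, so an x < 1 with ψ(x) = ψ(1) exists. ψ(1) = 9; solving −7x + 8 = 9 for x < 1 gives x = (9 − 8)/(−7) = −1/7.

-1/7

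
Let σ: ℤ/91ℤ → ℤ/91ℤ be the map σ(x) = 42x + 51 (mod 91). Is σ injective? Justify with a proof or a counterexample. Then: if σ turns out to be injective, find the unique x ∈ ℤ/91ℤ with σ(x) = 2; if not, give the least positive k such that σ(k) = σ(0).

We have gcd(42, 91) = 7 > 1. Taking a = 0 and b = 13: σ(0) = 51 and σ(13) = 42·13 + 51 = 597 ≡ 51 (mod 91).
So σ(0) = σ(13) while 0 ≠ 13, so σ is not injective.
Since σ is not injective, we find the least positive k with σ(k) = σ(0): this means 42k ≡ 0 (mod 91), i.e. 91 ∣ 42k. Since gcd(42, 91) = 7, dividing through by 7 this holds exactly when 13 ∣ 6k, and as gcd(6, 13) = 1, exactly when 13 ∣ k.
The smallest positive such k is 13.

13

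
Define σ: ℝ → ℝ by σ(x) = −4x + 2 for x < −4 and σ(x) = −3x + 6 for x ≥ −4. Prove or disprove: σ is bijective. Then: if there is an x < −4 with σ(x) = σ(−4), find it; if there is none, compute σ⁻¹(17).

Both pieces are strictly decreasing (slopes −4 and −3), so each is injective on its own interval.
The left piece maps (−∞, −4) onto (18, ∞); the right piece maps [−4, ∞) onto (−∞, 18].
Since 18 = 18, the images partition ℝ: σ is injective and surjective, hence bijective.
Because the two images are disjoint, no x < −4 has σ(x) = σ(−4), so we compute σ⁻¹(17): 17 lies in (−∞, 18], so solve −3x + 6 = 17: x = (17 − 6)/(−3) = −11/3.

-11/3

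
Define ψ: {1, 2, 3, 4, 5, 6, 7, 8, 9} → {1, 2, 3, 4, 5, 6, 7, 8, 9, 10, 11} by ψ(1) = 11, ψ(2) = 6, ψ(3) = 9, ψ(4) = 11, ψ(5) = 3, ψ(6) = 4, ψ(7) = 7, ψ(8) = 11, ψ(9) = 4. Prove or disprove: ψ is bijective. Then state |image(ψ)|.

ψ(1) = 11 = ψ(4) with 1 ≠ 4, so ψ is not injective, hence not bijective.
The image of ψ is {3, 4, 6, 7, 9, 11}, which has 6 elements.

6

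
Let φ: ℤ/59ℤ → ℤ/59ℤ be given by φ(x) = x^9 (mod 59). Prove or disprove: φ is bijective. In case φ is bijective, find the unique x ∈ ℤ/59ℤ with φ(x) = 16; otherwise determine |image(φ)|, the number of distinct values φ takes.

12

Since 59 is prime, the nonzero elements of ℤ/59ℤ form a cyclic group of order 58.
As gcd(9, 58) = 1, raising to the 9th power is a bijection on this group: if u^9 ≡ v^9 then (uv^{−1})^9 = 1, and the only element of order dividing gcd(9, 58) = 1 is 1, so u = v.
With φ(0) = 0 this makes φ injective on all of ℤ/59ℤ, hence bijective (finite equal-size domain and codomain). In particular φ is bijective.
Since φ is bijective, we find the preimage of 16. The inverse of x ↦ x^9 on (ℤ/59ℤ)^× is x ↦ x^13, because 9·13 = 117 = 2·58 + 1 ≡ 1 (mod 58) and x^{58} = 1 for x ≠ 0 (Fermat). So φ⁻¹(16) = 16^13 mod 59.
Repeated squaring mod 59: 16^1 ≡ 16, 16^2 ≡ 16² = 256 ≡ 20, 16^4 ≡ 20² = 400 ≡ 46, 16^8 ≡ 46² = 2116 ≡ 51. Since 13 = 8 + 4 + 1, 16^13 ≡ 51·46·16: 51·46 = 2346 ≡ 45, then 45·16 = 720 ≡ 12. So 16^13 ≡ 12 (mod 59).
Hence φ⁻¹(16) = 12.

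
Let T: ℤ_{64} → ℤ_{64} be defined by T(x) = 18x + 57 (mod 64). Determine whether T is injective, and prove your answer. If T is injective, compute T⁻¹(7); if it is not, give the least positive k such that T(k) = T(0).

We have gcd(18, 64) = 2 > 1. Taking u = 0 and v = 32: T(0) = 57 and T(32) = 18·32 + 57 = 633 ≡ 57 (mod 64).
So T(0) = T(32) while 0 ≠ 32, therefore T is not injective.
Since T is not injective, we find the least positive k with T(k) = T(0): this means 18k ≡ 0 (mod 64), i.e. 64 ∣ 18k. Since gcd(18, 64) = 2, dividing through by 2 this holds exactly when 32 ∣ 9k, and as gcd(9, 32) = 1, exactly when 32 ∣ k.
The smallest positive such k is 32.

32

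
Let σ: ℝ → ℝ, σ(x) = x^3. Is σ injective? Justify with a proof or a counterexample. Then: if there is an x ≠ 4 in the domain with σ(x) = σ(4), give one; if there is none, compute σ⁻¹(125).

On ℝ, x ↦ x^3 is strictly increasing (since 3 is odd), so σ(s) = σ(t) forces s = t. Thus σ is injective.
Since x ↦ x^3 is strictly increasing on ℝ, it is injective there, so no x ≠ 4 in the domain has σ(x) = σ(4). We therefore compute σ⁻¹(125) = 125^{1/3} = 5 (indeed 5^3 = 125).

5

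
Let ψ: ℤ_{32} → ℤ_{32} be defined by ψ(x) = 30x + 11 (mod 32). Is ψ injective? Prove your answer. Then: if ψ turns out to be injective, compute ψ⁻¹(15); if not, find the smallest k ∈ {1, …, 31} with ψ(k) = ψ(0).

We have gcd(30, 32) = 2 > 1. Taking a = 0 and b = 16: ψ(0) = 11 and ψ(16) = 30·16 + 11 = 491 ≡ 11 (mod 32).
So ψ(0) = ψ(16) while 0 ≠ 16, hence ψ is not injective.
Since ψ is not injective, we find the least positive k with ψ(k) = ψ(0): this means 30k ≡ 0 (mod 32), i.e. 32 ∣ 30k. Since gcd(30, 32) = 2, dividing through by 2 this holds exactly when 16 ∣ 15k, and as gcd(15, 16) = 1, exactly when 16 ∣ k.
The smallest positive such k is 16.

16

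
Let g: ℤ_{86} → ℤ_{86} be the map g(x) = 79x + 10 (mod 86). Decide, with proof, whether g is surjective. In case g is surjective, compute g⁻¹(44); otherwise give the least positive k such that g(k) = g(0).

Recall that g is surjective if every y in the codomain equals g(x) for some x in the domain.
Since gcd(79, 86) = 1, 79 is invertible modulo 86. Euclid's algorithm: 86 = 1·79 + 7, 79 = 11·7 + 2, 7 = 3·2 + 1; back-substituting gives 1 = 49·79 − 45·86, so 79⁻¹ ≡ 49 (mod 86).
Then y ↦ 49(y − 10) is a two-sided inverse to g, so every y ∈ ℤ_{86} has a preimage.
Thus g is surjective.
Since g is surjective, we find g⁻¹(44): we need 79x ≡ 44 − 10 ≡ 34 (mod 86). Using 79⁻¹ = 49: x ≡ 49·34 = 1666 = 19·86 + 32, so x = 32.
Check: g(32) = 79·32 + 10 = 2538 = 29·86 + 44 ≡ 44 (mod 86).

32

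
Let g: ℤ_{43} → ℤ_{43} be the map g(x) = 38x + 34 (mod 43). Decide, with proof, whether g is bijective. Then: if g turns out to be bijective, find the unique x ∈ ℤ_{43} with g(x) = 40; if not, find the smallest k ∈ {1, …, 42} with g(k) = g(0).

If g(a) = g(b), then 38a ≡ 38b (mod 43). Because gcd(38, 43) = 1, we may cancel 38 to get a ≡ b (mod 43).
We now compute 38⁻¹ mod 43 explicitly. Euclid's algorithm: 43 = 1·38 + 5, 38 = 7·5 + 3, 5 = 1·3 + 2, 3 = 1·2 + 1; back-substituting gives 1 = 17·38 − 15·43, so 38⁻¹ ≡ 17 (mod 43).
For any y ∈ ℤ_{43}, x = 17(y − 34) mod 43 satisfies g(x) = 38·17(y − 34) + 34 ≡ y (since 38·17 ≡ 1 mod 43). So every y has a preimage.
So g is bijective.
Since g is bijective, we find g⁻¹(40): we need 38x ≡ 40 − 34 ≡ 6 (mod 43). Using 38⁻¹ = 17: x ≡ 17·6 = 102 = 2·43 + 16, so x = 16.
Check: g(16) = 38·16 + 34 = 642 = 14·43 + 40 ≡ 40 (mod 43).

16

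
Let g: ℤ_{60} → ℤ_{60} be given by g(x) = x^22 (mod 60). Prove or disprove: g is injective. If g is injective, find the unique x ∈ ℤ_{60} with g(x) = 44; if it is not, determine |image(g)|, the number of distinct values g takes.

12

g(2): Repeated squaring mod 60: 2^1 ≡ 2, 2^2 ≡ 2² = 4, 2^4 ≡ 4² = 16, 2^8 ≡ 16² = 256 ≡ 16, 2^16 ≡ 16² = 256 ≡ 16. Since 22 = 16 + 4 + 2, 2^22 ≡ 16·16·4: 16·16 = 256 ≡ 16, then 16·4 = 64 ≡ 4. So 2^22 ≡ 4 (mod 60).
g(8): Repeated squaring mod 60: 8^1 ≡ 8, 8^2 ≡ 8² = 64 ≡ 4, 8^4 ≡ 4² = 16, 8^8 ≡ 16² = 256 ≡ 16, 8^16 ≡ 16² = 256 ≡ 16. Since 22 = 16 + 4 + 2, 8^22 ≡ 16·16·4: 16·16 = 256 ≡ 16, then 16·4 = 64 ≡ 4. So 8^22 ≡ 4 (mod 60).
So g(2) = g(8) = 4 while 2 ≠ 8, therefore g is not injective.
Since g is not injective, we determine |image(g)|. Computing x^22 mod 60 for each x (by repeated squaring, reducing mod 60 at every step), the values g(0), g(1), …, g(59) are: 0, 1, 4, 9, 16, 25, 36, 49, 4, 21, 40, 1, 24, 49, 16, 45, 16, 49, 24, 1, 40, 21, 4, 49, 36, 25, 16, 9, 4, 1, 0, 1, 4, 9, 16, 25, 36, 49, 4, 21, 40, 1, 24, 49, 16, 45, 16, 49, 24, 1, 40, 21, 4, 49, 36, 25, 16, 9, 4, 1.
The distinct values are {0, 1, 4, 9, 16, 21, 24, 25, 36, 40, 45, 49}; there are 12 of them.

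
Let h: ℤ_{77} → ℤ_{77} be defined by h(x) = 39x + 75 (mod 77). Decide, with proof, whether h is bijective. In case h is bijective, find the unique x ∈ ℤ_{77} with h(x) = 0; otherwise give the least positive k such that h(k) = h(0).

If h(a) = h(b), then 39a ≡ 39b (mod 77). Because gcd(39, 77) = 1, we may cancel 39 to get a ≡ b (mod 77).
We now compute 39⁻¹ mod 77 explicitly. Euclid's algorithm: 77 = 1·39 + 38, 39 = 1·38 + 1; back-substituting gives 1 = 2·39 − 1·77, so 39⁻¹ ≡ 2 (mod 77).
For any y ∈ ℤ_{77}, x = 2(y − 75) mod 77 satisfies h(x) = 39·2(y − 75) + 75 ≡ y (since 39·2 ≡ 1 mod 77). So every y has a preimage.
So h is bijective.
Since h is bijective, we find h⁻¹(0): we need 39x ≡ 0 − 75 ≡ 2 (mod 77). Using 39⁻¹ = 2: x ≡ 2·2 = 4, so x = 4.
Check: h(4) = 39·4 + 75 = 231 = 3·77 + 0 ≡ 0 (mod 77).

4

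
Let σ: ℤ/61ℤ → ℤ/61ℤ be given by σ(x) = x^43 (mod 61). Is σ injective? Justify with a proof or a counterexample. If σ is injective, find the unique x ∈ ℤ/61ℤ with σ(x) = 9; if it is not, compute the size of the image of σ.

20

Since 61 is prime, the nonzero elements of ℤ/61ℤ form a cyclic group of order 60.
As gcd(43, 60) = 1, raising to the 43rd power is a bijection on this group: if u^43 ≡ v^43 then (uv^{−1})^43 = 1, and the only element of order dividing gcd(43, 60) = 1 is 1, so u = v.
With σ(0) = 0 this makes σ injective on all of ℤ/61ℤ, hence bijective (finite equal-size domain and codomain). In particular σ is injective.
Since σ is injective, we find the preimage of 9. The inverse of x ↦ x^43 on (ℤ/61ℤ)^× is x ↦ x^7, because 43·7 = 301 = 5·60 + 1 ≡ 1 (mod 60) and x^{60} = 1 for x ≠ 0 (Fermat). So σ⁻¹(9) = 9^7 mod 61.
Repeated squaring mod 61: 9^1 ≡ 9, 9^2 ≡ 9² = 81 ≡ 20, 9^4 ≡ 20² = 400 ≡ 34. Since 7 = 4 + 2 + 1, 9^7 ≡ 34·20·9: 34·20 = 680 ≡ 9, then 9·9 = 81 ≡ 20. So 9^7 ≡ 20 (mod 61).
Hence σ⁻¹(9) = 20.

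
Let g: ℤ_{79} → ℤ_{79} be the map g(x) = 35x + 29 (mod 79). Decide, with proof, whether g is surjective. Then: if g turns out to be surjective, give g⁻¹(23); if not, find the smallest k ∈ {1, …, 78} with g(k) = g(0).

54

Since gcd(35, 79) = 1, 35 is invertible modulo 79. Euclid's algorithm: 79 = 2·35 + 9, 35 = 3·9 + 8, 9 = 1·8 + 1; back-substituting gives 1 = 70·35 − 31·79, so 35⁻¹ ≡ 70 (mod 79).
For any y ∈ ℤ_{79}, x = 70(y − 29) mod 79 satisfies g(x) = 35·70(y − 29) + 29 ≡ y (since 35·70 ≡ 1 mod 79). So every y has a preimage.
Hence g is surjective.
Since g is surjective, we compute g⁻¹(23): solve 35x + 29 ≡ 23 (mod 79), i.e. 35x ≡ 73 (mod 79).
Multiplying by 35⁻¹ = 70 gives x ≡ 70·73 = 5110 = 64·79 + 54 ≡ 54 (mod 79).
Check: g(54) = 35·54 + 29 = 1919 = 24·79 + 23 ≡ 23 (mod 79).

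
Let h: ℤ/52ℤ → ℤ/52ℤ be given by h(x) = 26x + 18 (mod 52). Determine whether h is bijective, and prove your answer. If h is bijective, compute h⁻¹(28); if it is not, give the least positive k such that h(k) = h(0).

By definition, h is injective when h(x_1) = h(x_2) forces x_1 = x_2.
We have gcd(26, 52) = 26 > 1. Taking x_1 = 0 and x_2 = 2: h(0) = 18 and h(2) = 26·2 + 18 = 70 ≡ 18 (mod 52).
So h(0) = h(2) while 0 ≠ 2, so h is not injective, hence not bijective.
Since h is not bijective, we find the least positive k with h(k) = h(0): this means 26k ≡ 0 (mod 52), i.e. 52 ∣ 26k. Since gcd(26, 52) = 26, dividing through by 26 this holds exactly when 2 ∣ k.
The smallest positive such k is 2.

2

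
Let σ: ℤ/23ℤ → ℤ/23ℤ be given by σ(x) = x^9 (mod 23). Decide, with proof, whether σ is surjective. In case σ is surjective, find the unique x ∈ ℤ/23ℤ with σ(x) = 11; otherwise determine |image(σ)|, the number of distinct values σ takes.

5

Since 23 is prime, the nonzero elements of ℤ/23ℤ form a cyclic group of order 22.
As gcd(9, 22) = 1, raising to the 9th power is a bijection on this group: if x_1^9 ≡ x_2^9 then (x_1x_2^{−1})^9 = 1, and the only element of order dividing gcd(9, 22) = 1 is 1, so x_1 = x_2.
With σ(0) = 0 this makes σ injective on all of ℤ/23ℤ, hence bijective (finite equal-size domain and codomain). In particular σ is surjective.
Since σ is surjective, we find the preimage of 11. The inverse of x ↦ x^9 on (ℤ/23ℤ)^× is x ↦ x^5, because 9·5 = 45 = 2·22 + 1 ≡ 1 (mod 22) and x^{22} = 1 for x ≠ 0 (Fermat). So σ⁻¹(11) = 11^5 mod 23.
Repeated squaring mod 23: 11^1 ≡ 11, 11^2 ≡ 11² = 121 ≡ 6, 11^4 ≡ 6² = 36 ≡ 13. Since 5 = 4 + 1, 11^5 ≡ 13·11: 13·11 = 143 ≡ 5. So 11^5 ≡ 5 (mod 23).
Hence σ⁻¹(11) = 5.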